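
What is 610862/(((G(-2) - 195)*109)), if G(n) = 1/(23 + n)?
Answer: -6414051/223123 ≈ -28.747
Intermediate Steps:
610862/(((G(-2) - 195)*109)) = 610862/(((1/(23 - 2) - 195)*109)) = 610862/(((1/21 - 195)*109)) = 610862/((-4094/21*109)) = 610862/(-446246/21) = 610862*(-21/446246) = -6414051/223123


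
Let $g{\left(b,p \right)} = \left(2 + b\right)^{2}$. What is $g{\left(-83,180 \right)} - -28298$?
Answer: $34859$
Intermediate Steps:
$g{\left(-83,180 \right)} - -28298 = \left(2 - 83\right)^{2} - -28298 = \left(-81\right)^{2} + 28298 = 6561 + 28298 = 34859$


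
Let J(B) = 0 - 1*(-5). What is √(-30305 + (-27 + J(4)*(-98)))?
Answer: I*√30822 ≈ 175.56*I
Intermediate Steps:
J(B) = 5 (J(B) = 0 + 5 = 5)
√(-30305 + (-27 + J(4)*(-98))) = √(-30305 + (-27 + 5*(-98))) = √(-30305 + (-27 - 490)) = √(-30305 - 517) = √(-30822) = I*√30822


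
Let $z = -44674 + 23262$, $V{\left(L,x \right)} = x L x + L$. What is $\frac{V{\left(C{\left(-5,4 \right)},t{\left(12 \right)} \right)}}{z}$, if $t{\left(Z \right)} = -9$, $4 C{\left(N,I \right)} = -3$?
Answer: $\frac{123}{42824} \approx 0.0028722$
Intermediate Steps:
$C{\left(N,I \right)} = - \frac{3}{4}$ ($C{\left(N,I \right)} = \frac{1}{4} \left(-3\right) = - \frac{3}{4}$)
$V{\left(L,x \right)} = L + L x^{2}$ ($V{\left(L,x \right)} = L x x + L = L x^{2} + L = L + L x^{2}$)
$z = -21412$
$\frac{V{\left(C{\left(-5,4 \right)},t{\left(12 \right)} \right)}}{z} = \frac{\left(- \frac{3}{4}\right) \left(1 + \left(-9\right)^{2}\right)}{-21412} = - \frac{3 \left(1 + 81\right)}{4} \left(- \frac{1}{21412}\right) = \left(- \frac{3}{4}\right) 82 \left(- \frac{1}{21412}\right) = \left(- \frac{123}{2}\right) \left(- \frac{1}{21412}\right) = \frac{123}{42824}$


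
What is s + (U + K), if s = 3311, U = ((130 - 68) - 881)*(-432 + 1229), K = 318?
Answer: -649114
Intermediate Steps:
U = -652743 (U = (62 - 881)*797 = -819*797 = -652743)
s + (U + K) = 3311 + (-652743 + 318) = 3311 - 652425 = -649114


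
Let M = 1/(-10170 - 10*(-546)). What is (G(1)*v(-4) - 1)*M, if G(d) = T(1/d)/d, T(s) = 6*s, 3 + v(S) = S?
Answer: 43/4710 ≈ 0.0091295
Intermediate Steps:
v(S) = -3 + S
M = -1/4710 (M = 1/(-10170 + 5460) = 1/(-4710) = -1/4710 ≈ -0.00021231)
G(d) = 6/d² (G(d) = (6/d)/d = 6/d²)
(G(1)*v(-4) - 1)*M = ((6/1²)*(-3 - 4) - 1)*(-1/4710) = ((6*1)*(-7) - 1)*(-1/4710) = (6*(-7) - 1)*(-1/4710) = (-42 - 1)*(-1/4710) = -43*(-1/4710) = 43/4710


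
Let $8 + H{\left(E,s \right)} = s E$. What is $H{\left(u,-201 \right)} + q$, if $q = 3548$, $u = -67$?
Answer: $17007$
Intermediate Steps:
$H{\left(E,s \right)} = -8 + E s$ ($H{\left(E,s \right)} = -8 + s E = -8 + E s$)
$H{\left(u,-201 \right)} + q = \left(-8 - -13467\right) + 3548 = \left(-8 + 13467\right) + 3548 = 13459 + 3548 = 17007$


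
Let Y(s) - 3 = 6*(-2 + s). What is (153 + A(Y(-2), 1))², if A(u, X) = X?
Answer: 23716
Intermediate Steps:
Y(s) = -9 + 6*s (Y(s) = 3 + 6*(-2 + s) = 3 + (-12 + 6*s) = -9 + 6*s)
(153 + A(Y(-2), 1))² = (153 + 1)² = 154² = 23716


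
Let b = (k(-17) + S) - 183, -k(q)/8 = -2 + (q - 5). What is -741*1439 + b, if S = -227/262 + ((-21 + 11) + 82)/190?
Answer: -26539970233/24890 ≈ -1.0663e+6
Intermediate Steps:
k(q) = 56 - 8*q (k(q) = -8*(-2 + (q - 5)) = -8*(-2 + (-5 + q)) = -8*(-7 + q) = 56 - 8*q)
S = -12133/24890 (S = -227*1/262 + (-10 + 82)*(1/190) = -227/262 + 72*(1/190) = -227/262 + 36/95 = -12133/24890 ≈ -0.48746)
b = 211877/24890 (b = ((56 - 8*(-17)) - 12133/24890) - 183 = ((56 + 136) - 12133/24890) - 183 = (192 - 12133/24890) - 183 = 4766747/24890 - 183 = 211877/24890 ≈ 8.5125)
-741*1439 + b = -741*1439 + 211877/24890 = -1066299 + 211877/24890 = -26539970233/24890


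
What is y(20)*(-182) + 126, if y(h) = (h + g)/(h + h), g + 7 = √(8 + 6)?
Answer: 1337/20 - 91*√14/20 ≈ 49.825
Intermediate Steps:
g = -7 + √14 (g = -7 + √(8 + 6) = -7 + √14 ≈ -3.2583)
y(h) = (-7 + h + √14)/(2*h) (y(h) = (h + (-7 + √14))/(h + h) = (-7 + h + √14)/((2*h)) = (-7 + h + √14)*(1/(2*h)) = (-7 + h + √14)/(2*h))
y(20)*(-182) + 126 = ((½)*(-7 + 20 + √14)/20)*(-182) + 126 = ((½)*(1/20)*(13 + √14))*(-182) + 126 = (13/40 + √14/40)*(-182) + 126 = (-1183/20 - 91*√14/20) + 126 = 1337/20 - 91*√14/20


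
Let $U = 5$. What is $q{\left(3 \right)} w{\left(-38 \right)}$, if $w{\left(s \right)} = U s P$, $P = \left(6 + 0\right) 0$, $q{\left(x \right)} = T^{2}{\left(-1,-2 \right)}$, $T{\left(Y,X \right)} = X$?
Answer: $0$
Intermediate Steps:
$q{\left(x \right)} = 4$ ($q{\left(x \right)} = \left(-2\right)^{2} = 4$)
$P = 0$ ($P = 6 \cdot 0 = 0$)
$w{\left(s \right)} = 0$ ($w{\left(s \right)} = 5 s 0 = 0$)
$q{\left(3 \right)} w{\left(-38 \right)} = 4 \cdot 0 = 0$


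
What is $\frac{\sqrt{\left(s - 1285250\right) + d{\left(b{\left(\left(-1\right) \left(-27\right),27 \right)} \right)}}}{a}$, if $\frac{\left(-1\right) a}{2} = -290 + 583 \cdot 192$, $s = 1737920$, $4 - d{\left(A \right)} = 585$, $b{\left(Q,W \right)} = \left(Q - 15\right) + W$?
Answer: $- \frac{\sqrt{452089}}{223292} \approx -0.0030112$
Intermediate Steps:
$b{\left(Q,W \right)} = -15 + Q + W$ ($b{\left(Q,W \right)} = \left(-15 + Q\right) + W = -15 + Q + W$)
$d{\left(A \right)} = -581$ ($d{\left(A \right)} = 4 - 585 = -581$)
$a = -223292$ ($a = - 2 \left(-290 + 583 \cdot 192\right) = - 2 \left(-290 + 111936\right) = \left(-2\right) 111646 = -223292$)
$\frac{\sqrt{\left(s - 1285250\right) + d{\left(b{\left(\left(-1\right) \left(-27\right),27 \right)} \right)}}}{a} = \frac{\sqrt{\left(1737920 - 1285250\right) - 581}}{-223292} = \sqrt{\left(1737920 - 1285250\right) - 581} \left(- \frac{1}{223292}\right) = \sqrt{452670 - 581} \left(- \frac{1}{223292}\right) = \sqrt{452089} \left(- \frac{1}{223292}\right) = - \frac{\sqrt{452089}}{223292}$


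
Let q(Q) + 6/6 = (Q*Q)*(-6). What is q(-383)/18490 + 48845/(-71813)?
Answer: -12821655761/265564474 ≈ -48.281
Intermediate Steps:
q(Q) = -1 - 6*Q**2 (q(Q) = -1 + (Q*Q)*(-6) = -1 + Q**2*(-6) = -1 - 6*Q**2)
q(-383)/18490 + 48845/(-71813) = (-1 - 6*(-383)**2)/18490 + 48845/(-71813) = (-1 - 6*146689)*(1/18490) + 48845*(-1/71813) = (-1 - 880134)*(1/18490) - 48845/71813 = -880135*1/18490 - 48845/71813 = -176027/3698 - 48845/71813 = -12821655761/265564474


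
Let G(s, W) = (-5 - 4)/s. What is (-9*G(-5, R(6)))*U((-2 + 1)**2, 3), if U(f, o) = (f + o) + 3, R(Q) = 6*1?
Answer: -567/5 ≈ -113.40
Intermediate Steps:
R(Q) = 6
U(f, o) = 3 + f + o
G(s, W) = -9/s
(-9*G(-5, R(6)))*U((-2 + 1)**2, 3) = (-(-81)/(-5))*(3 + (-2 + 1)**2 + 3) = (-(-81)*(-1)/5)*(3 + (-1)**2 + 3) = (-9*9/5)*(3 + 1 + 3) = -81/5*7 = -567/5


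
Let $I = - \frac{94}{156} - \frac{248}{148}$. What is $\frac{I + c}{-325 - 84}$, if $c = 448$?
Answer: $- \frac{1286353}{1180374} \approx -1.0898$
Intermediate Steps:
$I = - \frac{6575}{2886}$ ($I = \left(-94\right) \frac{1}{156} - \frac{62}{37} = - \frac{47}{78} - \frac{62}{37} = - \frac{6575}{2886} \approx -2.2782$)
$\frac{I + c}{-325 - 84} = \frac{- \frac{6575}{2886} + 448}{-325 - 84} = \frac{1286353}{2886 \left(-409\right)} = \frac{1286353}{2886} \left(- \frac{1}{409}\right) = - \frac{1286353}{1180374}$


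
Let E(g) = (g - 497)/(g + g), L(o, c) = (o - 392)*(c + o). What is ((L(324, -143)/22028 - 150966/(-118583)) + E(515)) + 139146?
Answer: 46796971591023184/336313839215 ≈ 1.3915e+5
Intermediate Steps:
L(o, c) = (-392 + o)*(c + o)
E(g) = (-497 + g)/(2*g) (E(g) = (-497 + g)/((2*g)) = (-497 + g)*(1/(2*g)) = (-497 + g)/(2*g))
((L(324, -143)/22028 - 150966/(-118583)) + E(515)) + 139146 = (((324² - 392*(-143) - 392*324 - 143*324)/22028 - 150966/(-118583)) + (½)*(-497 + 515)/515) + 139146 = (((104976 + 56056 - 127008 - 46332)*(1/22028) - 150966*(-1/118583)) + (½)*(1/515)*18) + 139146 = ((-12308*1/22028 + 150966/118583) + 9/515) + 139146 = ((-3077/5507 + 150966/118583) + 9/515) + 139146 = (466489871/653036581 + 9/515) + 139146 = 246119612794/336313839215 + 139146 = 46796971591023184/336313839215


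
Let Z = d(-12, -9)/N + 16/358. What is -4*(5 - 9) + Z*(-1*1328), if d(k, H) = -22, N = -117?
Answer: -6137584/20943 ≈ -293.06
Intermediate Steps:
Z = 4874/20943 (Z = -22/(-117) + 16/358 = -22*(-1/117) + 16*(1/358) = 22/117 + 8/179 = 4874/20943 ≈ 0.23273)
-4*(5 - 9) + Z*(-1*1328) = -4*(5 - 9) + 4874*(-1*1328)/20943 = -4*(-4) + (4874/20943)*(-1328) = 16 - 6472672/20943 = -6137584/20943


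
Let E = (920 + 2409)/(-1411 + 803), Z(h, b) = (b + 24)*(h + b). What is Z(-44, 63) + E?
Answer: 1001695/608 ≈ 1647.5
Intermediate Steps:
Z(h, b) = (24 + b)*(b + h)
E = -3329/608 (E = 3329/(-608) = 3329*(-1/608) = -3329/608 ≈ -5.4753)
Z(-44, 63) + E = (63² + 24*63 + 24*(-44) + 63*(-44)) - 3329/608 = (3969 + 1512 - 1056 - 2772) - 3329/608 = 1653 - 3329/608 = 1001695/608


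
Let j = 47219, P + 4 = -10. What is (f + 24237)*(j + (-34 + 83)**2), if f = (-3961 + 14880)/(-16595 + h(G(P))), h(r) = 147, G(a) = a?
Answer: 4945119983085/4112 ≈ 1.2026e+9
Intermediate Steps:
P = -14 (P = -4 - 10 = -14)
f = -10919/16448 (f = (-3961 + 14880)/(-16595 + 147) = 10919/(-16448) = 10919*(-1/16448) = -10919/16448 ≈ -0.66385)
(f + 24237)*(j + (-34 + 83)**2) = (-10919/16448 + 24237)*(47219 + (-34 + 83)**2) = 398639257*(47219 + 49**2)/16448 = 398639257*(47219 + 2401)/16448 = (398639257/16448)*49620 = 4945119983085/4112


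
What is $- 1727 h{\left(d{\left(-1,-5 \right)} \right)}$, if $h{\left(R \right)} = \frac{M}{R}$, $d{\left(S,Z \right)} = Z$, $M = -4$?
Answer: $- \frac{6908}{5} \approx -1381.6$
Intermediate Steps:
$h{\left(R \right)} = - \frac{4}{R}$
$- 1727 h{\left(d{\left(-1,-5 \right)} \right)} = - 1727 \left(- \frac{4}{-5}\right) = - 1727 \left(\left(-4\right) \left(- \frac{1}{5}\right)\right) = \left(-1727\right) \frac{4}{5} = - \frac{6908}{5}$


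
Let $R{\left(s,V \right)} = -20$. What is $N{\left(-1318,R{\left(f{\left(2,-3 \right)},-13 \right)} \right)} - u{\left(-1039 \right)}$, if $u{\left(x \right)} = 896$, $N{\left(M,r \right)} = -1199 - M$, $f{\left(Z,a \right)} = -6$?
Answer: $-777$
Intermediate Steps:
$N{\left(-1318,R{\left(f{\left(2,-3 \right)},-13 \right)} \right)} - u{\left(-1039 \right)} = \left(-1199 - -1318\right) - 896 = \left(-1199 + 1318\right) - 896 = 119 - 896 = -777$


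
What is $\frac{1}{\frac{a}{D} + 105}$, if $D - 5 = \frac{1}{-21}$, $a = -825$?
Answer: $- \frac{104}{6405} \approx -0.016237$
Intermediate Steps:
$D = \frac{104}{21}$ ($D = 5 + \frac{1}{-21} = 5 - \frac{1}{21} = \frac{104}{21} \approx 4.9524$)
$\frac{1}{\frac{a}{D} + 105} = \frac{1}{- \frac{825}{\frac{104}{21}} + 105} = \frac{1}{\left(-825\right) \frac{21}{104} + 105} = \frac{1}{- \frac{17325}{104} + 105} = \frac{1}{- \frac{6405}{104}} = - \frac{104}{6405}$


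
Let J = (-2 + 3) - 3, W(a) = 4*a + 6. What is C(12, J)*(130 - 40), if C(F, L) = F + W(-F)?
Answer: -2700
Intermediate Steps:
W(a) = 6 + 4*a
J = -2 (J = 1 - 3 = -2)
C(F, L) = 6 - 3*F (C(F, L) = F + (6 + 4*(-F)) = F + (6 - 4*F) = 6 - 3*F)
C(12, J)*(130 - 40) = (6 - 3*12)*(130 - 40) = (6 - 36)*90 = -30*90 = -2700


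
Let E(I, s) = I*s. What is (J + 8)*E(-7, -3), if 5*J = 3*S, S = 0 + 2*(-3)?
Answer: 462/5 ≈ 92.400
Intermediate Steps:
S = -6 (S = 0 - 6 = -6)
J = -18/5 (J = (3*(-6))/5 = (⅕)*(-18) = -18/5 ≈ -3.6000)
(J + 8)*E(-7, -3) = (-18/5 + 8)*(-7*(-3)) = (22/5)*21 = 462/5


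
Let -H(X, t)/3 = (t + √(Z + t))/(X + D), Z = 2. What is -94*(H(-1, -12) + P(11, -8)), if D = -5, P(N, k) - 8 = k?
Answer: 564 - 47*I*√10 ≈ 564.0 - 148.63*I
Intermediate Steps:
P(N, k) = 8 + k
H(X, t) = -3*(t + √(2 + t))/(-5 + X) (H(X, t) = -3*(t + √(2 + t))/(X - 5) = -3*(t + √(2 + t))/(-5 + X))
-94*(H(-1, -12) + P(11, -8)) = -94*(3*(-1*(-12) - √(2 - 12))/(-5 - 1) + (8 - 8)) = -94*(3*(12 - √(-10))/(-6) + 0) = -94*(3*(-⅙)*(12 - I*√10) + 0) = -94*((-6 + I*√10/2) + 0) = -94*(-6 + I*√10/2) = 564 - 47*I*√10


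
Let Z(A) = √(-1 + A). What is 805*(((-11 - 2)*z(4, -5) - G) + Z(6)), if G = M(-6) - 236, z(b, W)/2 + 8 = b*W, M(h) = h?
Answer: 780850 + 805*√5 ≈ 7.8265e+5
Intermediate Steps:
z(b, W) = -16 + 2*W*b (z(b, W) = -16 + 2*(b*W) = -16 + 2*(W*b) = -16 + 2*W*b)
G = -242 (G = -6 - 236 = -242)
805*(((-11 - 2)*z(4, -5) - G) + Z(6)) = 805*(((-11 - 2)*(-16 + 2*(-5)*4) - 1*(-242)) + √(-1 + 6)) = 805*((-13*(-16 - 40) + 242) + √5) = 805*((-13*(-56) + 242) + √5) = 805*((728 + 242) + √5) = 805*(970 + √5) = 780850 + 805*√5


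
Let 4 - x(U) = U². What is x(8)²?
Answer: 3600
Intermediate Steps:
x(U) = 4 - U²
x(8)² = (4 - 1*8²)² = (4 - 1*64)² = (4 - 64)² = (-60)² = 3600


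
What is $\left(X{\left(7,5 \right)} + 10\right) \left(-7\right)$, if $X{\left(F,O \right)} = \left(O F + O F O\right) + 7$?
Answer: $-1589$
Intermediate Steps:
$X{\left(F,O \right)} = 7 + F O + F O^{2}$ ($X{\left(F,O \right)} = \left(F O + F O O\right) + 7 = \left(F O + F O^{2}\right) + 7 = 7 + F O + F O^{2}$)
$\left(X{\left(7,5 \right)} + 10\right) \left(-7\right) = \left(\left(7 + 7 \cdot 5 + 7 \cdot 5^{2}\right) + 10\right) \left(-7\right) = \left(\left(7 + 35 + 7 \cdot 25\right) + 10\right) \left(-7\right) = \left(\left(7 + 35 + 175\right) + 10\right) \left(-7\right) = \left(217 + 10\right) \left(-7\right) = 227 \left(-7\right) = -1589$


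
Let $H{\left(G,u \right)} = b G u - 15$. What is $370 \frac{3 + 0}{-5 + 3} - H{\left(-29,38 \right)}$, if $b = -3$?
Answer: $-3846$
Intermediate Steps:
$H{\left(G,u \right)} = -15 - 3 G u$ ($H{\left(G,u \right)} = - 3 G u - 15 = -15 - 3 G u$)
$370 \frac{3 + 0}{-5 + 3} - H{\left(-29,38 \right)} = 370 \frac{3 + 0}{-5 + 3} - \left(-15 - \left(-87\right) 38\right) = 370 \frac{3}{-2} - \left(-15 + 3306\right) = 370 \cdot 3 \left(- \frac{1}{2}\right) - 3291 = 370 \left(- \frac{3}{2}\right) - 3291 = -555 - 3291 = -3846$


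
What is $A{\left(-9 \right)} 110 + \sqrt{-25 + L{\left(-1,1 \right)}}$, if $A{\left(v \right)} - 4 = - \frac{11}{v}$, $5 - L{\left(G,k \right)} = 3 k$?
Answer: $\frac{5170}{9} + i \sqrt{23} \approx 574.44 + 4.7958 i$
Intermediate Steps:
$L{\left(G,k \right)} = 5 - 3 k$
$A{\left(v \right)} = 4 - \frac{11}{v}$
$A{\left(-9 \right)} 110 + \sqrt{-25 + L{\left(-1,1 \right)}} = \left(4 - \frac{11}{-9}\right) 110 + \sqrt{-25 + \left(5 - 3\right)} = \left(4 - - \frac{11}{9}\right) 110 + \sqrt{-25 + \left(5 - 3\right)} = \left(4 + \frac{11}{9}\right) 110 + \sqrt{-25 + 2} = \frac{47}{9} \cdot 110 + \sqrt{-23} = \frac{5170}{9} + i \sqrt{23}$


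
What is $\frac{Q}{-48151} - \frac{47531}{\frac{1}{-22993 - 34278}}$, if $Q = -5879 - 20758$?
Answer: $\frac{131074143607688}{48151} \approx 2.7221 \cdot 10^{9}$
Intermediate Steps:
$Q = -26637$ ($Q = -5879 - 20758 = -26637$)
$\frac{Q}{-48151} - \frac{47531}{\frac{1}{-22993 - 34278}} = - \frac{26637}{-48151} - \frac{47531}{\frac{1}{-22993 - 34278}} = \left(-26637\right) \left(- \frac{1}{48151}\right) - \frac{47531}{\frac{1}{-57271}} = \frac{26637}{48151} - \frac{47531}{- \frac{1}{57271}} = \frac{26637}{48151} - -2722147901 = \frac{26637}{48151} + 2722147901 = \frac{131074143607688}{48151}$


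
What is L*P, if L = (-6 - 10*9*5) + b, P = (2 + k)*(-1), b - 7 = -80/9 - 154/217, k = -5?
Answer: -127949/93 ≈ -1375.8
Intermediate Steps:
b = -725/279 (b = 7 + (-80/9 - 154/217) = 7 + (-80*⅑ - 154*1/217) = 7 + (-80/9 - 22/31) = 7 - 2678/279 = -725/279 ≈ -2.5986)
P = 3 (P = (2 - 5)*(-1) = -3*(-1) = 3)
L = -127949/279 (L = (-6 - 10*9*5) - 725/279 = (-6 - 90*5) - 725/279 = (-6 - 450) - 725/279 = -456 - 725/279 = -127949/279 ≈ -458.60)
L*P = -127949/279*3 = -127949/93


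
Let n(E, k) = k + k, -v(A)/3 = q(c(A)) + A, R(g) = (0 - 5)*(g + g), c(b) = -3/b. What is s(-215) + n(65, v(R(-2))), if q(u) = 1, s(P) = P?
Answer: -341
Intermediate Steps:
R(g) = -10*g
v(A) = -3 - 3*A (v(A) = -3*(1 + A) = -3 - 3*A)
n(E, k) = 2*k
s(-215) + n(65, v(R(-2))) = -215 + 2*(-3 - (-30)*(-2)) = -215 + 2*(-3 - 3*20) = -215 + 2*(-3 - 60) = -215 + 2*(-63) = -215 - 126 = -341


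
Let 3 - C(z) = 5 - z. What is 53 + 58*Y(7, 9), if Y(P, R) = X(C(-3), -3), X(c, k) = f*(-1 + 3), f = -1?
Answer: -63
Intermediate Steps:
C(z) = -2 + z (C(z) = 3 - (5 - z) = 3 + (-5 + z) = -2 + z)
X(c, k) = -2 (X(c, k) = -(-1 + 3) = -1*2 = -2)
Y(P, R) = -2
53 + 58*Y(7, 9) = 53 + 58*(-2) = 53 - 116 = -63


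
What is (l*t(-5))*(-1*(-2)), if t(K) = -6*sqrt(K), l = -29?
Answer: 348*I*sqrt(5) ≈ 778.15*I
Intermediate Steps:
(l*t(-5))*(-1*(-2)) = (-(-174)*sqrt(-5))*(-1*(-2)) = -(-174)*I*sqrt(5)*2 = (174*I*sqrt(5))*2 = 348*I*sqrt(5)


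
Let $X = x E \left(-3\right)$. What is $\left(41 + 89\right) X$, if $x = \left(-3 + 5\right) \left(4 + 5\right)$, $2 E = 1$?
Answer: $-3510$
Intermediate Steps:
$E = \frac{1}{2}$ ($E = \frac{1}{2} \cdot 1 = \frac{1}{2} \approx 0.5$)
$x = 18$ ($x = 2 \cdot 9 = 18$)
$X = -27$ ($X = 18 \cdot \frac{1}{2} \left(-3\right) = 9 \left(-3\right) = -27$)
$\left(41 + 89\right) X = \left(41 + 89\right) \left(-27\right) = 130 \left(-27\right) = -3510$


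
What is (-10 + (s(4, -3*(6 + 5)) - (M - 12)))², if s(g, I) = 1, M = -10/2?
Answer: 64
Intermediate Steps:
M = -5 (M = -10*½ = -5)
(-10 + (s(4, -3*(6 + 5)) - (M - 12)))² = (-10 + (1 - (-5 - 12)))² = (-10 + (1 - 1*(-17)))² = (-10 + (1 + 17))² = (-10 + 18)² = 8² = 64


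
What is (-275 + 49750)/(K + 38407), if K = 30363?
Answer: 9895/13754 ≈ 0.71943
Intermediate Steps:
(-275 + 49750)/(K + 38407) = (-275 + 49750)/(30363 + 38407) = 49475/68770 = 49475*(1/68770) = 9895/13754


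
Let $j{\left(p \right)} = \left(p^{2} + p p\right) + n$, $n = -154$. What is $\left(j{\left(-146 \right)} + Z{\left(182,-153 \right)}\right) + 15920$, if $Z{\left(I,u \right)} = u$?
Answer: $58245$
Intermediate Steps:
$j{\left(p \right)} = -154 + 2 p^{2}$ ($j{\left(p \right)} = \left(p^{2} + p p\right) - 154 = \left(p^{2} + p^{2}\right) - 154 = 2 p^{2} - 154 = -154 + 2 p^{2}$)
$\left(j{\left(-146 \right)} + Z{\left(182,-153 \right)}\right) + 15920 = \left(\left(-154 + 2 \left(-146\right)^{2}\right) - 153\right) + 15920 = \left(\left(-154 + 2 \cdot 21316\right) - 153\right) + 15920 = \left(\left(-154 + 42632\right) - 153\right) + 15920 = \left(42478 - 153\right) + 15920 = 42325 + 15920 = 58245$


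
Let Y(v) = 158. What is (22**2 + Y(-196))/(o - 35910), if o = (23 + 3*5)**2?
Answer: -321/17233 ≈ -0.018627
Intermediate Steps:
o = 1444 (o = (23 + 15)**2 = 38**2 = 1444)
(22**2 + Y(-196))/(o - 35910) = (22**2 + 158)/(1444 - 35910) = (484 + 158)/(-34466) = 642*(-1/34466) = -321/17233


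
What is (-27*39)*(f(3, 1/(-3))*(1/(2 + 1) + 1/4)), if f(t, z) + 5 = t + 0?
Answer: 2457/2 ≈ 1228.5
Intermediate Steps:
f(t, z) = -5 + t (f(t, z) = -5 + (t + 0) = -5 + t)
(-27*39)*(f(3, 1/(-3))*(1/(2 + 1) + 1/4)) = (-27*39)*((-5 + 3)*(1/(2 + 1) + 1/4)) = -(-2106)*(1/3 + ¼) = -(-2106)*(⅓ + ¼) = -(-2106)*7/12 = -1053*(-7/6) = 2457/2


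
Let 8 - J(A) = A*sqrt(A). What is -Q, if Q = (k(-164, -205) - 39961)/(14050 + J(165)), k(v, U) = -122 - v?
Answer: 515318/177351 + 18145*sqrt(165)/532053 ≈ 3.3437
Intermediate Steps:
J(A) = 8 - A**(3/2) (J(A) = 8 - A*sqrt(A) = 8 - A**(3/2))
Q = -39919/(14058 - 165*sqrt(165)) (Q = ((-122 - 1*(-164)) - 39961)/(14050 + (8 - 165**(3/2))) = ((-122 + 164) - 39961)/(14050 + (8 - 165*sqrt(165))) = (42 - 39961)/(14050 + (8 - 165*sqrt(165))) = -39919/(14058 - 165*sqrt(165)) ≈ -3.3437)
-Q = -(-515318/177351 - 18145*sqrt(165)/532053) = 515318/177351 + 18145*sqrt(165)/532053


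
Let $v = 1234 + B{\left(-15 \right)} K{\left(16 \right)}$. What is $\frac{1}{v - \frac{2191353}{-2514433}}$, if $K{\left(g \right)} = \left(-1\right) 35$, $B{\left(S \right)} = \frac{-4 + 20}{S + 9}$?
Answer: $\frac{7543299}{10019046265} \approx 0.0007529$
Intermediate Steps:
$B{\left(S \right)} = \frac{16}{9 + S}$
$K{\left(g \right)} = -35$
$v = \frac{3982}{3}$ ($v = 1234 + \frac{16}{9 - 15} \left(-35\right) = 1234 + \frac{16}{-6} \left(-35\right) = 1234 + 16 \left(- \frac{1}{6}\right) \left(-35\right) = 1234 - - \frac{280}{3} = 1234 + \frac{280}{3} = \frac{3982}{3} \approx 1327.3$)
$\frac{1}{v - \frac{2191353}{-2514433}} = \frac{1}{\frac{3982}{3} - \frac{2191353}{-2514433}} = \frac{1}{\frac{3982}{3} - - \frac{2191353}{2514433}} = \frac{1}{\frac{3982}{3} + \frac{2191353}{2514433}} = \frac{1}{\frac{10019046265}{7543299}} = \frac{7543299}{10019046265}$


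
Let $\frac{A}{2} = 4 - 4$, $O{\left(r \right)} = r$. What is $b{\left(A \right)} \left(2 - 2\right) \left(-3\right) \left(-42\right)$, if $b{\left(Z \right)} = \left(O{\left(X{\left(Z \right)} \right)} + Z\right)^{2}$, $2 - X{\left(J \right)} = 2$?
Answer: $0$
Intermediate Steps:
$X{\left(J \right)} = 0$ ($X{\left(J \right)} = 2 - 2 = 0$)
$A = 0$ ($A = 2 \left(4 - 4\right) = 2 \cdot 0 = 0$)
$b{\left(Z \right)} = Z^{2}$ ($b{\left(Z \right)} = \left(0 + Z\right)^{2} = Z^{2}$)
$b{\left(A \right)} \left(2 - 2\right) \left(-3\right) \left(-42\right) = 0^{2} \left(2 - 2\right) \left(-3\right) \left(-42\right) = 0 \cdot 0 \left(-3\right) \left(-42\right) = 0 \cdot 0 \left(-42\right) = 0 \left(-42\right) = 0$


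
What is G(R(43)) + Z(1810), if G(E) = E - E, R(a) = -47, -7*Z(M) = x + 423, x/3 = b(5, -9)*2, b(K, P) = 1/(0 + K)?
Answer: -303/5 ≈ -60.600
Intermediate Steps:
b(K, P) = 1/K
x = 6/5 (x = 3*(2/5) = 3*((⅕)*2) = 3*(⅖) = 6/5 ≈ 1.2000)
Z(M) = -303/5 (Z(M) = -(6/5 + 423)/7 = -⅐*2121/5 = -303/5)
G(E) = 0
G(R(43)) + Z(1810) = 0 - 303/5 = -303/5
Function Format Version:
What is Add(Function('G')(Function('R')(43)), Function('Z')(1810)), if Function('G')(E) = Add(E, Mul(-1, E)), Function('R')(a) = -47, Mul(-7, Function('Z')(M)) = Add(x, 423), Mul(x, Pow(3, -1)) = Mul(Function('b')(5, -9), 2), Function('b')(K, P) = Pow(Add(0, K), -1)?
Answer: Rational(-303, 5) ≈ -60.600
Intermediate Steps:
Function('b')(K, P) = Pow(K, -1)
x = Rational(6, 5) (x = Mul(3, Mul(Pow(5, -1), 2)) = Mul(3, Mul(Rational(1, 5), 2)) = Mul(3, Rational(2, 5)) = Rational(6, 5) ≈ 1.2000)
Function('Z')(M) = Rational(-303, 5) (Function('Z')(M) = Mul(Rational(-1, 7), Add(Rational(6, 5), 423)) = Mul(Rational(-1, 7), Rational(2121, 5)) = Rational(-303, 5))
Function('G')(E) = 0
Add(Function('G')(Function('R')(43)), Function('Z')(1810)) = Add(0, Rational(-303, 5)) = Rational(-303, 5)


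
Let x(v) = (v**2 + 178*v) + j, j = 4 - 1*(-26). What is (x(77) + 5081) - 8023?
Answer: 16723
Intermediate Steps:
j = 30 (j = 4 + 26 = 30)
x(v) = 30 + v**2 + 178*v (x(v) = (v**2 + 178*v) + 30 = 30 + v**2 + 178*v)
(x(77) + 5081) - 8023 = ((30 + 77**2 + 178*77) + 5081) - 8023 = ((30 + 5929 + 13706) + 5081) - 8023 = (19665 + 5081) - 8023 = 24746 - 8023 = 16723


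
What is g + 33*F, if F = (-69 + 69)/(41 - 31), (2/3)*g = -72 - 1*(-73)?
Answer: 3/2 ≈ 1.5000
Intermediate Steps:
g = 3/2 (g = 3*(-72 - 1*(-73))/2 = 3*(-72 + 73)/2 = (3/2)*1 = 3/2 ≈ 1.5000)
F = 0 (F = 0/10 = 0*(⅒) = 0)
g + 33*F = 3/2 + 33*0 = 3/2 + 0 = 3/2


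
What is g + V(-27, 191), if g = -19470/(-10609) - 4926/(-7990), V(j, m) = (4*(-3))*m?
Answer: -97037820243/42382955 ≈ -2289.5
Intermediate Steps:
V(j, m) = -12*m
g = 103912617/42382955 (g = -19470*(-1/10609) - 4926*(-1/7990) = 19470/10609 + 2463/3995 = 103912617/42382955 ≈ 2.4518)
g + V(-27, 191) = 103912617/42382955 - 12*191 = 103912617/42382955 - 2292 = -97037820243/42382955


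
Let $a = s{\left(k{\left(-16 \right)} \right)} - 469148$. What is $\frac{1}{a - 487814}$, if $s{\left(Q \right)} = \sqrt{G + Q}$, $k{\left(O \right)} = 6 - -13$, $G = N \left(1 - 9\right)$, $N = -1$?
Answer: $- \frac{956962}{915776269417} - \frac{3 \sqrt{3}}{915776269417} \approx -1.045 \cdot 10^{-6}$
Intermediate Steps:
$G = 8$ ($G = - (1 - 9) = \left(-1\right) \left(-8\right) = 8$)
$k{\left(O \right)} = 19$ ($k{\left(O \right)} = 6 + 13 = 19$)
$s{\left(Q \right)} = \sqrt{8 + Q}$
$a = -469148 + 3 \sqrt{3}$ ($a = \sqrt{8 + 19} - 469148 = \sqrt{27} - 469148 = 3 \sqrt{3} - 469148 = -469148 + 3 \sqrt{3} \approx -4.6914 \cdot 10^{5}$)
$\frac{1}{a - 487814} = \frac{1}{\left(-469148 + 3 \sqrt{3}\right) - 487814} = \frac{1}{-956962 + 3 \sqrt{3}}$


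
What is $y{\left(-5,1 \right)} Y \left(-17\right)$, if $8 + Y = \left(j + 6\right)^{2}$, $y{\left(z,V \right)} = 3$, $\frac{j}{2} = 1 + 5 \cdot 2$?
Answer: $-39576$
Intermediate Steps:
$j = 22$ ($j = 2 \left(1 + 5 \cdot 2\right) = 2 \left(1 + 10\right) = 2 \cdot 11 = 22$)
$Y = 776$ ($Y = -8 + \left(22 + 6\right)^{2} = -8 + 28^{2} = -8 + 784 = 776$)
$y{\left(-5,1 \right)} Y \left(-17\right) = 3 \cdot 776 \left(-17\right) = 2328 \left(-17\right) = -39576$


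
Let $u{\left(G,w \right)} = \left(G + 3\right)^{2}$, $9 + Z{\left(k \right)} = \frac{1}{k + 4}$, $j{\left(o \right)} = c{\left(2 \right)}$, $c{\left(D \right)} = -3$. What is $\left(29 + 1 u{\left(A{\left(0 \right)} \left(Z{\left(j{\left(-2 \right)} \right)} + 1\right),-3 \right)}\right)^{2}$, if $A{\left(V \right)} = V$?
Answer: $1444$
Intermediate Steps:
$j{\left(o \right)} = -3$
$Z{\left(k \right)} = -9 + \frac{1}{4 + k}$ ($Z{\left(k \right)} = -9 + \frac{1}{k + 4} = -9 + \frac{1}{4 + k}$)
$u{\left(G,w \right)} = \left(3 + G\right)^{2}$
$\left(29 + 1 u{\left(A{\left(0 \right)} \left(Z{\left(j{\left(-2 \right)} \right)} + 1\right),-3 \right)}\right)^{2} = \left(29 + 1 \left(3 + 0 \left(\frac{-35 - -27}{4 - 3} + 1\right)\right)^{2}\right)^{2} = \left(29 + 1 \left(3 + 0 \left(\frac{-35 + 27}{1} + 1\right)\right)^{2}\right)^{2} = \left(29 + 1 \left(3 + 0 \left(1 \left(-8\right) + 1\right)\right)^{2}\right)^{2} = \left(29 + 1 \left(3 + 0 \left(-8 + 1\right)\right)^{2}\right)^{2} = \left(29 + 1 \left(3 + 0 \left(-7\right)\right)^{2}\right)^{2} = \left(29 + 1 \left(3 + 0\right)^{2}\right)^{2} = \left(29 + 1 \cdot 3^{2}\right)^{2} = \left(29 + 1 \cdot 9\right)^{2} = \left(29 + 9\right)^{2} = 38^{2} = 1444$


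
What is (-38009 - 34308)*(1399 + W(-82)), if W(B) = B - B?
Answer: -101171483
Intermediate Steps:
W(B) = 0
(-38009 - 34308)*(1399 + W(-82)) = (-38009 - 34308)*(1399 + 0) = -72317*1399 = -101171483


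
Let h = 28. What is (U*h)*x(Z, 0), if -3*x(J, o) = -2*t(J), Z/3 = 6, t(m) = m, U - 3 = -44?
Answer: -13776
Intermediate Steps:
U = -41 (U = 3 - 44 = -41)
Z = 18 (Z = 3*6 = 18)
x(J, o) = 2*J/3 (x(J, o) = -(-2)*J/3 = 2*J/3)
(U*h)*x(Z, 0) = (-41*28)*((⅔)*18) = -1148*12 = -13776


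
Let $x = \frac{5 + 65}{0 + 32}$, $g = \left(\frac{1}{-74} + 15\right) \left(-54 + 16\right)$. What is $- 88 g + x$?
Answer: $\frac{29669263}{592} \approx 50117.0$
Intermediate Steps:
$g = - \frac{21071}{37}$ ($g = \left(- \frac{1}{74} + 15\right) \left(-38\right) = \frac{1109}{74} \left(-38\right) = - \frac{21071}{37} \approx -569.49$)
$x = \frac{35}{16}$ ($x = \frac{70}{32} = 70 \cdot \frac{1}{32} = \frac{35}{16} \approx 2.1875$)
$- 88 g + x = \left(-88\right) \left(- \frac{21071}{37}\right) + \frac{35}{16} = \frac{1854248}{37} + \frac{35}{16} = \frac{29669263}{592}$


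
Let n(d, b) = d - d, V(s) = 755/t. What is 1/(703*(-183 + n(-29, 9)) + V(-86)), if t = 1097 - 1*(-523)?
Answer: -324/41682125 ≈ -7.7731e-6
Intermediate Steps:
t = 1620 (t = 1097 + 523 = 1620)
V(s) = 151/324 (V(s) = 755/1620 = 755*(1/1620) = 151/324)
n(d, b) = 0
1/(703*(-183 + n(-29, 9)) + V(-86)) = 1/(703*(-183 + 0) + 151/324) = 1/(703*(-183) + 151/324) = 1/(-128649 + 151/324) = 1/(-41682125/324) = -324/41682125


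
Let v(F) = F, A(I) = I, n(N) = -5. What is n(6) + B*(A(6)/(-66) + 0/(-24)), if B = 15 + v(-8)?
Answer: -62/11 ≈ -5.6364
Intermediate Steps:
B = 7 (B = 15 - 8 = 7)
n(6) + B*(A(6)/(-66) + 0/(-24)) = -5 + 7*(6/(-66) + 0/(-24)) = -5 + 7*(6*(-1/66) + 0*(-1/24)) = -5 + 7*(-1/11 + 0) = -5 + 7*(-1/11) = -5 - 7/11 = -62/11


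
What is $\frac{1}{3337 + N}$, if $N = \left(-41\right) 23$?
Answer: $\frac{1}{2394} \approx 0.00041771$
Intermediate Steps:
$N = -943$
$\frac{1}{3337 + N} = \frac{1}{3337 - 943} = \frac{1}{2394}$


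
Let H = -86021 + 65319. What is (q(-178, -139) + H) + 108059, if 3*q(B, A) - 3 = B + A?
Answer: 261757/3 ≈ 87252.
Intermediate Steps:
q(B, A) = 1 + A/3 + B/3 (q(B, A) = 1 + (B + A)/3 = 1 + (A + B)/3 = 1 + (A/3 + B/3) = 1 + A/3 + B/3)
H = -20702
(q(-178, -139) + H) + 108059 = ((1 + (1/3)*(-139) + (1/3)*(-178)) - 20702) + 108059 = ((1 - 139/3 - 178/3) - 20702) + 108059 = (-314/3 - 20702) + 108059 = -62420/3 + 108059 = 261757/3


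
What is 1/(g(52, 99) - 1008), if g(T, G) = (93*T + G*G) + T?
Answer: 1/13681 ≈ 7.3094e-5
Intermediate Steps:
g(T, G) = G² + 94*T (g(T, G) = (93*T + G²) + T = (G² + 93*T) + T = G² + 94*T)
1/(g(52, 99) - 1008) = 1/((99² + 94*52) - 1008) = 1/((9801 + 4888) - 1008) = 1/(14689 - 1008) = 1/13681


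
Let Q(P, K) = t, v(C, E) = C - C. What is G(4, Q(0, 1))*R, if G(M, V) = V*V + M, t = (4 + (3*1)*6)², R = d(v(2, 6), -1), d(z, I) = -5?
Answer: -1171300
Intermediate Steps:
v(C, E) = 0
R = -5
t = 484 (t = (4 + 3*6)² = (4 + 18)² = 22² = 484)
Q(P, K) = 484
G(M, V) = M + V² (G(M, V) = V² + M = M + V²)
G(4, Q(0, 1))*R = (4 + 484²)*(-5) = (4 + 234256)*(-5) = 234260*(-5) = -1171300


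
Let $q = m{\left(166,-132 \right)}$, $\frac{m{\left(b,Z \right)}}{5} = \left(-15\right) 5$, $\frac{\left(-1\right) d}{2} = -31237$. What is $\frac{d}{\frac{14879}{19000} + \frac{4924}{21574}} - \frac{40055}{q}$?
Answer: $\frac{106886447932167}{1727314775} \approx 61880.0$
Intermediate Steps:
$d = 62474$ ($d = \left(-2\right) \left(-31237\right) = 62474$)
$m{\left(b,Z \right)} = -375$ ($m{\left(b,Z \right)} = 5 \left(\left(-15\right) 5\right) = 5 \left(-75\right) = -375$)
$q = -375$
$\frac{d}{\frac{14879}{19000} + \frac{4924}{21574}} - \frac{40055}{q} = \frac{62474}{\frac{14879}{19000} + \frac{4924}{21574}} - \frac{40055}{-375} = \frac{62474}{14879 \cdot \frac{1}{19000} + 4924 \cdot \frac{1}{21574}} - - \frac{8011}{75} = \frac{62474}{\frac{14879}{19000} + \frac{2462}{10787}} + \frac{8011}{75} = \frac{62474}{\frac{207277773}{204953000}} + \frac{8011}{75} = 62474 \cdot \frac{204953000}{207277773} + \frac{8011}{75} = \frac{12804233722000}{207277773} + \frac{8011}{75} = \frac{106886447932167}{1727314775}$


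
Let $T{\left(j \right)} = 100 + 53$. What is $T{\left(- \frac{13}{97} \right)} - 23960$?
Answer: $-23807$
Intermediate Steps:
$T{\left(j \right)} = 153$
$T{\left(- \frac{13}{97} \right)} - 23960 = 153 - 23960 = -23807$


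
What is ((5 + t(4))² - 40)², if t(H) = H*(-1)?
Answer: 1521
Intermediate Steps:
t(H) = -H
((5 + t(4))² - 40)² = ((5 - 1*4)² - 40)² = ((5 - 4)² - 40)² = (1² - 40)² = (1 - 40)² = (-39)² = 1521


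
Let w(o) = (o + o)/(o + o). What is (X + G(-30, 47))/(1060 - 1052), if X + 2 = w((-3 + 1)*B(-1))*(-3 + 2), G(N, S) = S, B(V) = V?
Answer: 11/2 ≈ 5.5000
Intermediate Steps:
w(o) = 1 (w(o) = (2*o)/((2*o)) = (2*o)*(1/(2*o)) = 1)
X = -3 (X = -2 + 1*(-3 + 2) = -2 + 1*(-1) = -2 - 1 = -3)
(X + G(-30, 47))/(1060 - 1052) = (-3 + 47)/(1060 - 1052) = 44/8 = 44*(1/8) = 11/2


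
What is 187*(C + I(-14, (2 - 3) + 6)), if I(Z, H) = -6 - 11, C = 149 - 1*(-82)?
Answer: 40018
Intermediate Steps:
C = 231 (C = 149 + 82 = 231)
I(Z, H) = -17
187*(C + I(-14, (2 - 3) + 6)) = 187*(231 - 17) = 187*214 = 40018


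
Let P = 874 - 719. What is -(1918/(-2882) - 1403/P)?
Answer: 2170368/223355 ≈ 9.7171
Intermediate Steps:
P = 155
-(1918/(-2882) - 1403/P) = -(1918/(-2882) - 1403/155) = -(1918*(-1/2882) - 1403*1/155) = -(-959/1441 - 1403/155) = -1*(-2170368/223355) = 2170368/223355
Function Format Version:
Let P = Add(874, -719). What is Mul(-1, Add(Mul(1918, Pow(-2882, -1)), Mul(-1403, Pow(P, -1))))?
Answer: Rational(2170368, 223355) ≈ 9.7171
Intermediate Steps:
P = 155
Mul(-1, Add(Mul(1918, Pow(-2882, -1)), Mul(-1403, Pow(P, -1)))) = Mul(-1, Add(Mul(1918, Pow(-2882, -1)), Mul(-1403, Pow(155, -1)))) = Mul(-1, Add(Mul(1918, Rational(-1, 2882)), Mul(-1403, Rational(1, 155)))) = Mul(-1, Add(Rational(-959, 1441), Rational(-1403, 155))) = Mul(-1, Rational(-2170368, 223355)) = Rational(2170368, 223355)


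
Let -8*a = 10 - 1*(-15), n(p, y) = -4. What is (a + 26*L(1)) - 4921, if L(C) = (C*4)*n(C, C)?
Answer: -42721/8 ≈ -5340.1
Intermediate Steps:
a = -25/8 (a = -(10 - 1*(-15))/8 = -(10 + 15)/8 = -⅛*25 = -25/8 ≈ -3.1250)
L(C) = -16*C (L(C) = (C*4)*(-4) = (4*C)*(-4) = -16*C)
(a + 26*L(1)) - 4921 = (-25/8 + 26*(-16*1)) - 4921 = (-25/8 + 26*(-16)) - 4921 = (-25/8 - 416) - 4921 = -3353/8 - 4921 = -42721/8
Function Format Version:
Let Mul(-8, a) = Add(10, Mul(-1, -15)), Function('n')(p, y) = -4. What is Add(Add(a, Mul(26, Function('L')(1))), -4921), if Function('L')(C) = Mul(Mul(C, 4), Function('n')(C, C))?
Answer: Rational(-42721, 8) ≈ -5340.1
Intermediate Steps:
a = Rational(-25, 8) (a = Mul(Rational(-1, 8), Add(10, Mul(-1, -15))) = Mul(Rational(-1, 8), Add(10, 15)) = Mul(Rational(-1, 8), 25) = Rational(-25, 8) ≈ -3.1250)
Function('L')(C) = Mul(-16, C) (Function('L')(C) = Mul(Mul(C, 4), -4) = Mul(Mul(4, C), -4) = Mul(-16, C))
Add(Add(a, Mul(26, Function('L')(1))), -4921) = Add(Add(Rational(-25, 8), Mul(26, Mul(-16, 1))), -4921) = Add(Add(Rational(-25, 8), Mul(26, -16)), -4921) = Add(Add(Rational(-25, 8), -416), -4921) = Add(Rational(-3353, 8), -4921) = Rational(-42721, 8)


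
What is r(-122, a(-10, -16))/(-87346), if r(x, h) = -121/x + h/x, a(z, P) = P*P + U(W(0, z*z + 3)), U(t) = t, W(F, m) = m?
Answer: 1/44774 ≈ 2.2334e-5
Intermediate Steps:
a(z, P) = 3 + P² + z² (a(z, P) = P*P + (z*z + 3) = P² + (z² + 3) = P² + (3 + z²) = 3 + P² + z²)
r(-122, a(-10, -16))/(-87346) = ((-121 + (3 + (-16)² + (-10)²))/(-122))/(-87346) = -(-121 + (3 + 256 + 100))/122*(-1/87346) = -(-121 + 359)/122*(-1/87346) = -1/122*238*(-1/87346) = -119/61*(-1/87346) = 1/44774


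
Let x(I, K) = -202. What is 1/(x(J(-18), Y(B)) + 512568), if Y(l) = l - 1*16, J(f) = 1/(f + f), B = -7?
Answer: 1/512366 ≈ 1.9517e-6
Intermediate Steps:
J(f) = 1/(2*f)
Y(l) = -16 + l (Y(l) = l - 16 = -16 + l)
1/(x(J(-18), Y(B)) + 512568) = 1/(-202 + 512568) = 1/512366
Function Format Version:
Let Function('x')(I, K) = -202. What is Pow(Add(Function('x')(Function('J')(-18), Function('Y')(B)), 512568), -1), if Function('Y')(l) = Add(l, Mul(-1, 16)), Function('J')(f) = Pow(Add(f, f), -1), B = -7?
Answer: Rational(1, 512366) ≈ 1.9517e-6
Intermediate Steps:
Function('J')(f) = Mul(Rational(1, 2), Pow(f, -1)) (Function('J')(f) = Pow(Mul(2, f), -1) = Mul(Rational(1, 2), Pow(f, -1)))
Function('Y')(l) = Add(-16, l) (Function('Y')(l) = Add(l, -16) = Add(-16, l))
Pow(Add(Function('x')(Function('J')(-18), Function('Y')(B)), 512568), -1) = Pow(Add(-202, 512568), -1) = Pow(512366, -1) = Rational(1, 512366)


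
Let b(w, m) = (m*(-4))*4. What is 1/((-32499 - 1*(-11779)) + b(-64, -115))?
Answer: -1/18880 ≈ -5.2966e-5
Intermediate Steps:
b(w, m) = -16*m (b(w, m) = -4*m*4 = -16*m)
1/((-32499 - 1*(-11779)) + b(-64, -115)) = 1/((-32499 - 1*(-11779)) - 16*(-115)) = 1/((-32499 + 11779) + 1840) = 1/(-20720 + 1840) = 1/(-18880) = -1/18880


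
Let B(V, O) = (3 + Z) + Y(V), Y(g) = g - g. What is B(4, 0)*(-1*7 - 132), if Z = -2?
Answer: -139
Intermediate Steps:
Y(g) = 0
B(V, O) = 1 (B(V, O) = (3 - 2) + 0 = 1 + 0 = 1)
B(4, 0)*(-1*7 - 132) = 1*(-1*7 - 132) = 1*(-7 - 132) = 1*(-139) = -139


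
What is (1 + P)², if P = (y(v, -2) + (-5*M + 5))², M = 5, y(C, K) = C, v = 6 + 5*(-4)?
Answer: 1338649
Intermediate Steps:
v = -14 (v = 6 - 20 = -14)
P = 1156 (P = (-14 + (-5*5 + 5))² = (-14 + (-25 + 5))² = (-14 - 20)² = (-34)² = 1156)
(1 + P)² = (1 + 1156)² = 1157² = 1338649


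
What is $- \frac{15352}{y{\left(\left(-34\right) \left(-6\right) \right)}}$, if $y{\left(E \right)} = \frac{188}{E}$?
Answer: $- \frac{782952}{47} \approx -16659.0$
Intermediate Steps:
$- \frac{15352}{y{\left(\left(-34\right) \left(-6\right) \right)}} = - \frac{15352}{188 \frac{1}{\left(-34\right) \left(-6\right)}} = - \frac{15352}{188 \cdot \frac{1}{204}} = - \frac{15352}{\frac{47}{51}} = \left(-15352\right) \frac{51}{47} = - \frac{782952}{47}$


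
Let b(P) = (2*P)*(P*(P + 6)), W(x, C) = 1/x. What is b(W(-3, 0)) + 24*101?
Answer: 65482/27 ≈ 2425.3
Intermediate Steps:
b(P) = 2*P²*(6 + P) (b(P) = (2*P)*(P*(6 + P)) = 2*P²*(6 + P))
b(W(-3, 0)) + 24*101 = 2*(1/(-3))²*(6 + 1/(-3)) + 24*101 = 2*(-⅓)²*(6 - ⅓) + 2424 = 2*(⅑)*(17/3) + 2424 = 34/27 + 2424 = 65482/27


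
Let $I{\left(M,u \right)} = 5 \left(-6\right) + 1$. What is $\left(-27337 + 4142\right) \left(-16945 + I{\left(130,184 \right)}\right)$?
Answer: $393711930$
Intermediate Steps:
$I{\left(M,u \right)} = -29$ ($I{\left(M,u \right)} = -30 + 1 = -29$)
$\left(-27337 + 4142\right) \left(-16945 + I{\left(130,184 \right)}\right) = \left(-27337 + 4142\right) \left(-16945 - 29\right) = \left(-23195\right) \left(-16974\right) = 393711930$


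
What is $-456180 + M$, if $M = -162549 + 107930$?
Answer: $-510799$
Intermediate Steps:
$M = -54619$
$-456180 + M = -456180 - 54619 = -510799$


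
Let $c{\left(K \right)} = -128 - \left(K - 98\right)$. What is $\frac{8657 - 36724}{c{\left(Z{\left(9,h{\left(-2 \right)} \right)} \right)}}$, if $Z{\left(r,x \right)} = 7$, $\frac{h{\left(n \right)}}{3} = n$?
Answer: $\frac{28067}{37} \approx 758.57$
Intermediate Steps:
$h{\left(n \right)} = 3 n$
$c{\left(K \right)} = -30 - K$ ($c{\left(K \right)} = -128 - \left(-98 + K\right) = -30 - K$)
$\frac{8657 - 36724}{c{\left(Z{\left(9,h{\left(-2 \right)} \right)} \right)}} = \frac{8657 - 36724}{-30 - 7} = - \frac{28067}{-30 - 7} = - \frac{28067}{-37} = \left(-28067\right) \left(- \frac{1}{37}\right) = \frac{28067}{37}$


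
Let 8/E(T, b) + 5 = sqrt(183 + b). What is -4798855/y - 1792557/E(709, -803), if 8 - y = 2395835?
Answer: 21473320689035/19166616 - 1792557*I*sqrt(155)/4 ≈ 1.1204e+6 - 5.5793e+6*I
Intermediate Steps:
y = -2395827 (y = 8 - 1*2395835 = 8 - 2395835 = -2395827)
E(T, b) = 8/(-5 + sqrt(183 + b))
-4798855/y - 1792557/E(709, -803) = -4798855/(-2395827) - (-8962785/8 + 1792557*sqrt(183 - 803)/8) = -4798855*(-1/2395827) - (-8962785/8 + 1792557*I*sqrt(155)/4) = 4798855/2395827 - (-8962785/8 + 1792557*I*sqrt(155)/4) = 4798855/2395827 - 1792557*(-5/8 + I*sqrt(155)/4) = 4798855/2395827 + (8962785/8 - 1792557*I*sqrt(155)/4) = 21473320689035/19166616 - 1792557*I*sqrt(155)/4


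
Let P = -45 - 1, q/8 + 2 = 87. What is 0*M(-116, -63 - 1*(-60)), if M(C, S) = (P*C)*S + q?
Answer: 0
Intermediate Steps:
q = 680 (q = -16 + 8*87 = -16 + 696 = 680)
P = -46
M(C, S) = 680 - 46*C*S (M(C, S) = (-46*C)*S + 680 = -46*C*S + 680 = 680 - 46*C*S)
0*M(-116, -63 - 1*(-60)) = 0*(680 - 46*(-116)*(-63 - 1*(-60))) = 0*(680 - 46*(-116)*(-63 + 60)) = 0*(680 - 46*(-116)*(-3)) = 0*(680 - 16008) = 0*(-15328) = 0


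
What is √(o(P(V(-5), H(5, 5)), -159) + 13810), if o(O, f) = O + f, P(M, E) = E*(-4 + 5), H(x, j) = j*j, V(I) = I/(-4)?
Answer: 2*√3419 ≈ 116.94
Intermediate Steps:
V(I) = -I/4 (V(I) = I*(-¼) = -I/4)
H(x, j) = j²
P(M, E) = E (P(M, E) = E*1 = E)
√(o(P(V(-5), H(5, 5)), -159) + 13810) = √((5² - 159) + 13810) = √((25 - 159) + 13810) = √(-134 + 13810) = √13676 = 2*√3419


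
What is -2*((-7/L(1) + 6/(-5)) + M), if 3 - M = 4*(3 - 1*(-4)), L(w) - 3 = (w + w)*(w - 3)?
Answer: 192/5 ≈ 38.400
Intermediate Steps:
L(w) = 3 + 2*w*(-3 + w) (L(w) = 3 + (w + w)*(w - 3) = 3 + (2*w)*(-3 + w) = 3 + 2*w*(-3 + w))
M = -25 (M = 3 - 4*(3 - 1*(-4)) = 3 - 4*(3 + 4) = 3 - 4*7 = 3 - 1*28 = 3 - 28 = -25)
-2*((-7/L(1) + 6/(-5)) + M) = -2*((-7/(3 - 6*1 + 2*1**2) + 6/(-5)) - 25) = -2*((-7/(3 - 6 + 2*1) + 6*(-1/5)) - 25) = -2*((-7/(3 - 6 + 2) - 6/5) - 25) = -2*((-7/(-1) - 6/5) - 25) = -2*((-7*(-1) - 6/5) - 25) = -2*((7 - 6/5) - 25) = -2*(29/5 - 25) = -2*(-96/5) = 192/5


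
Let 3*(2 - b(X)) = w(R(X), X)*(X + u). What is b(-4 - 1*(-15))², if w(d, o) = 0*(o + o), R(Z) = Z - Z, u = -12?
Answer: 4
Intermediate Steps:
R(Z) = 0
w(d, o) = 0 (w(d, o) = 0*(2*o) = 0)
b(X) = 2 (b(X) = 2 - 0*(X - 12) = 2 - 0*(-12 + X) = 2 - ⅓*0 = 2 + 0 = 2)
b(-4 - 1*(-15))² = 2² = 4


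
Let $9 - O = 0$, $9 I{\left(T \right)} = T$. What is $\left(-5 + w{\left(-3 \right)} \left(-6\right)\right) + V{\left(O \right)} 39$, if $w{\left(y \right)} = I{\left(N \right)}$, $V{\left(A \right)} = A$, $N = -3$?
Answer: $348$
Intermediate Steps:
$I{\left(T \right)} = \frac{T}{9}$
$O = 9$ ($O = 9 - 0 = 9 + 0 = 9$)
$w{\left(y \right)} = - \frac{1}{3}$ ($w{\left(y \right)} = \frac{1}{9} \left(-3\right) = - \frac{1}{3}$)
$\left(-5 + w{\left(-3 \right)} \left(-6\right)\right) + V{\left(O \right)} 39 = \left(-5 - -2\right) + 9 \cdot 39 = \left(-5 + 2\right) + 351 = -3 + 351 = 348$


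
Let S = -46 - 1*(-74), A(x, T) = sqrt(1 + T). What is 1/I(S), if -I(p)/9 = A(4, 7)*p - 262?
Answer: 131/280674 + 14*sqrt(2)/140337 ≈ 0.00060782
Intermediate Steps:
S = 28 (S = -46 + 74 = 28)
I(p) = 2358 - 18*p*sqrt(2) (I(p) = -9*(sqrt(1 + 7)*p - 262) = -9*(sqrt(8)*p - 262) = -9*((2*sqrt(2))*p - 262) = -9*(2*p*sqrt(2) - 262) = -9*(-262 + 2*p*sqrt(2)) = 2358 - 18*p*sqrt(2))
1/I(S) = 1/(2358 - 18*28*sqrt(2)) = 1/(2358 - 504*sqrt(2))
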